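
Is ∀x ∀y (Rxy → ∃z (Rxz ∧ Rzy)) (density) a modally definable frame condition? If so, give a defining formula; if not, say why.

Definable; □□q → □q defines it

The condition is density. A defining modal formula is □□q → □q.
Suppose □□q→□q is valid. Take Rxy and set V(q)={w : xR²w}. Then □□q at x, so □q at x, so q at y, i.e. ∃z(Rxz∧Rzy).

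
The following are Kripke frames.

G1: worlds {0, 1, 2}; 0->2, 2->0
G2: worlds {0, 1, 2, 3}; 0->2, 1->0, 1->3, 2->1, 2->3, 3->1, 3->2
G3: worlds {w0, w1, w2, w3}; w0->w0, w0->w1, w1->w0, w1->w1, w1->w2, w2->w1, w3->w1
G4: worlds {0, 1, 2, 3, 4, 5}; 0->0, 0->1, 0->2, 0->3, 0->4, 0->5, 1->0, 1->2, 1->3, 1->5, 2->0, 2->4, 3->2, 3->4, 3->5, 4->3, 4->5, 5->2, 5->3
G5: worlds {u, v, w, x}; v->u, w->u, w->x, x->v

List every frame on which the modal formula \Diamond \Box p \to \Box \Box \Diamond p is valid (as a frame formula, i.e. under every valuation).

This is the axiom for a generalized confluence (Geach) condition; its first-order frame correspondent is \forall x \forall y \forall z ((xRy \wedge x R^2 z) \to \exists w (yRw \wedge zRw)).
G1: fails — 0R2, 0R²0 but no w with 2Rw and 0Rw.
G2: fails — 1R0, 1R²1 but no w with 0Rw and 1Rw.
G3: satisfies the condition.
G4: fails — 0R2, 0R²4 but no w with 2Rw and 4Rw.
G5: fails — wRu, wR²v but no t with uRt and vRt.
Valid on: G3.

G3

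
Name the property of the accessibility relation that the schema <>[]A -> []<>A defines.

Suppose ◇□A→□◇A is valid. Take Rxy, Rxz and set V(A)={w : Ryw}. Then □A at y so ◇□A at x, so □◇A at x, so ◇A at z, giving w with Rzw and Ryw.

convergence: forall x forall y forall z (Rxy & Rxz -> exists w (Ryw & Rzw))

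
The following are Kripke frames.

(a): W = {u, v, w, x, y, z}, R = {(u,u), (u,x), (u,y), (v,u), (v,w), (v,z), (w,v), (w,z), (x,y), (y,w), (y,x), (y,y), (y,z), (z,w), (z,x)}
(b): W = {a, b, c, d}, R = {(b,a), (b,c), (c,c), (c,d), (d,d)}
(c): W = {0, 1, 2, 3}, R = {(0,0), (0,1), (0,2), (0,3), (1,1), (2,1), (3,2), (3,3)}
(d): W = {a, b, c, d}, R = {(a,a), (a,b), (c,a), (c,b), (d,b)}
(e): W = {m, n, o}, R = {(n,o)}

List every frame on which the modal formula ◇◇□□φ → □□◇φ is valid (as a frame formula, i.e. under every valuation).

(b), (e)

Frame correspondent (Sahlqvist): ∀x ∀y ∀z ((xR²y ∧ xR²z) → ∃w (yR²w ∧ zRw)) — i.e. a generalized confluence (Geach) condition.
(a): fails — uR²w, uR²x but no t with wR²t and xRt.
(b): ✓.
(c): fails — 0R²1, 0R²3 but no w with 1R²w and 3Rw.
(d): fails — aR²a, aR²b but no w with aR²w and bRw.
(e): ✓.
Valid on: (b), (e).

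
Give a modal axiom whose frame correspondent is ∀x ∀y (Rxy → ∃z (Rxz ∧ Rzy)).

This is density; the standard corresponding axiom is C4: □□p → □p.

□□p → □p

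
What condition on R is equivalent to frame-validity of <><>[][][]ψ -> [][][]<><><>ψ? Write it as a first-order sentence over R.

This is a Sahlqvist (Geach-type) schema ◇^2□^3ψ → □^3◇^3ψ.
First-order correspondent: forall x forall y forall z ((x R^2 y & x R^3 z) -> exists w (y R^3 w & z R^3 w)).

forall x forall y forall z ((x R^2 y & x R^3 z) -> exists w (y R^3 w & z R^3 w))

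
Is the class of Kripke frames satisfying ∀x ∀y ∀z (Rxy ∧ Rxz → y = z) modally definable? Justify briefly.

This is a Sahlqvist condition; the CD axiom ◇q → □q defines it.
Suppose ◇q→□q is valid. Take Rxy, Rxz and set V(q)={y}. Then ◇q at x, so □q at x, so q at z, i.e. z=y.

Definable; ◇q → □q defines it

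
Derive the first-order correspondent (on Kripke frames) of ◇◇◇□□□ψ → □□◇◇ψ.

This is a Sahlqvist (Geach-type) schema ◇^3□^3ψ → □^2◇^2ψ.
Minimal-valuation argument: fix x; take any y with xR^3y and any z with xR^2z. Set V(ψ) to the set of worlds R-reachable from y in exactly 3 steps. Then □^3ψ holds at y, so the antecedent holds at x; validity forces ◇^2ψ at z, giving a w with zR^2w and yR^3w.
First-order correspondent: ∀x ∀y ∀z ((xR³y ∧ xR²z) → ∃w (yR³w ∧ zR²w)).

∀x ∀y ∀z ((xR³y ∧ xR²z) → ∃w (yR³w ∧ zR²w))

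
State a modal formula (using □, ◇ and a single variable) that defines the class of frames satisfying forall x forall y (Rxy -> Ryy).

□(□q → q)

This is shift-reflexivity; the standard corresponding axiom is T□: □(□q → q).
Suppose □(□q→q) is valid. Take Rxy and set V(q)={w : Ryw}. Then at y, □q holds; since □(□q→q) at x, □q→q at y, so q at y, i.e. Ryy.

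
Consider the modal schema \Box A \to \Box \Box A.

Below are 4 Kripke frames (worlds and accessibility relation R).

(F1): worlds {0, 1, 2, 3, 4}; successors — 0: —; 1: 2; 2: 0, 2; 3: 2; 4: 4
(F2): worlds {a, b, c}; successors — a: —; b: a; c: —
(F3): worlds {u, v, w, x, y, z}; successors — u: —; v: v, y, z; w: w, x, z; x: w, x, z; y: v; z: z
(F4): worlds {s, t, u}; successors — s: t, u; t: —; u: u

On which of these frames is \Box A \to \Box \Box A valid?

Frame correspondent (Sahlqvist): \forall x \forall y \forall z (Rxy \wedge Ryz \to Rxz) — i.e. transitivity.
(F1): fails — R32 and R20 but not R30.
(F2): ✓.
(F3): fails — Ryv and Rvz but not Ryz.
(F4): ✓.

(F2), (F4)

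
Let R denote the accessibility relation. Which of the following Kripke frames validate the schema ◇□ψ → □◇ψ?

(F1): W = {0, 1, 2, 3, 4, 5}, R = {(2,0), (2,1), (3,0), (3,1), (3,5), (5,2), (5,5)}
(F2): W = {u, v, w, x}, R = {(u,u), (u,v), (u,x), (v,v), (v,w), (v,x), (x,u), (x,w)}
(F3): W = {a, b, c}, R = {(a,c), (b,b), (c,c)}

(F3)

Frame correspondent (Sahlqvist): ∀x ∀y ∀z (Rxy ∧ Rxz → ∃w (Ryw ∧ Rzw)) — i.e. convergence.
(F1): fails — R20 and R20 but 0 and 0 have no common successor.
(F2): fails — Rvv and Rvw but v and w have no common successor.
(F3): ✓.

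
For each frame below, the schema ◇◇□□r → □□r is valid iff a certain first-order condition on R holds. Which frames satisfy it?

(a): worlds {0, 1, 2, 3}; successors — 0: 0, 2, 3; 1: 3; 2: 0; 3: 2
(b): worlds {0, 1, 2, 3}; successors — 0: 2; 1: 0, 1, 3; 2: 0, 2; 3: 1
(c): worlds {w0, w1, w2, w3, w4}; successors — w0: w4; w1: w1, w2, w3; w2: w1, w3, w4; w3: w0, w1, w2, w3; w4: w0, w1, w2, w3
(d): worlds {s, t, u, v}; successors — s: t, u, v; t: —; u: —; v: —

The schema corresponds to a generalized confluence (Geach) condition: ∀x ∀y ∀z ((xR²y ∧ xR²z) → ∃w (yR²w ∧ z = w)).
(a): fails — 0R²3, 0R²2 but no w with 3R²w and 2=w.
(b): fails — 1R²0, 1R²1 but no w with 0R²w and 1=w.
(c): fails — w1R²w0, w1R²w4 but no w with w0R²w and w4=w.
(d): satisfies the condition.
Valid on: (d).

(d)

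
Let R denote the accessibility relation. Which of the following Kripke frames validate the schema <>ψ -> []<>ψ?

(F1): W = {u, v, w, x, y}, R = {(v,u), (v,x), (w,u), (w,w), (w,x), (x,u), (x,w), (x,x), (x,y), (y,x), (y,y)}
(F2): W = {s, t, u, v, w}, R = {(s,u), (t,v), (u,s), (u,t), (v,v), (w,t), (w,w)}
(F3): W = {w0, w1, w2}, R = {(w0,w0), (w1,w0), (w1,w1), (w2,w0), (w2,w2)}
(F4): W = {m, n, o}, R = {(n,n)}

The schema corresponds to the Euclidean property: forall x forall y forall z (Rxy & Rxz -> Ryz).
(F1): fails — Rvu and Rvu but not Ruu.
(F2): fails — Rsu and Rsu but not Ruu.
(F3): fails — Rw1w0 and Rw1w1 but not Rw0w1.
(F4): holds.

(F4)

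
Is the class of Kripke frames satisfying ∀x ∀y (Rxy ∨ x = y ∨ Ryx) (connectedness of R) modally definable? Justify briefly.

No

Modal frame validity is preserved under disjoint unions.
Take 3 disjoint single-world reflexive frames: each is trivially connected, but their disjoint union has 3 worlds with no edge between distinct components, so it is not connected.
So the class is not modally definable.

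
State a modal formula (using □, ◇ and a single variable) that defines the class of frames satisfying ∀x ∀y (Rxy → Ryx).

s → □◇s

This is symmetry; the standard corresponding axiom is B: s → □◇s.
Suppose s→□◇s is valid. Take Rxy and set V(s)={x}. Then s at x, so □◇s at x, so ◇s at y, so some z with Ryz has s; z=x, i.e. Ryx.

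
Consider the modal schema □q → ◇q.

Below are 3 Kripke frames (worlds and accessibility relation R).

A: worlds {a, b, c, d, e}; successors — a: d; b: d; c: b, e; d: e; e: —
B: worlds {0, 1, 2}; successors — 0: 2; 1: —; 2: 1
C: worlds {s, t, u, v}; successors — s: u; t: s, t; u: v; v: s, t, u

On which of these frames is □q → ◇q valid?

C

This is the axiom for seriality; its first-order frame correspondent is ∀x ∃y Rxy.
A: fails — world e has no successor.
B: fails — world 1 has no successor.
C: holds.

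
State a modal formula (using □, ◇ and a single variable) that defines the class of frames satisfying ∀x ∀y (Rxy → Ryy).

□(□s → s)

This is shift-reflexivity; the standard corresponding axiom is T□: □(□s → s).
Suppose □(□s→s) is valid. Take Rxy and set V(s)={w : Ryw}. Then at y, □s holds; since □(□s→s) at x, □s→s at y, so s at y, i.e. Ryy.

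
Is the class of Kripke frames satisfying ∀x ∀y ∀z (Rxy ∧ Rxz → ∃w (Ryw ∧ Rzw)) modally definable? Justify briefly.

Yes: it is convergence, defined by the .2 schema ◇□p → □◇p.

Definable; ◇□p → □◇p defines it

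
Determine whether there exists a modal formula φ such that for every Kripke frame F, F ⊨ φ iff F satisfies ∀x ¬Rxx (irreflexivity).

Not modally definable

If a class were modally definable it would be closed under surjective bounded morphisms (Goldblatt–Thomason).
The 3-cycle (worlds s,t,u with s→t→u→s) is irreflexive, and the map sending every world to a single reflexive point • is a surjective bounded morphism (forth: every edge maps to (•,•); back: every world has a successor). So any modal formula valid on the 3-cycle is also valid on the reflexive point, which is not irreflexive.
Hence irreflexivity is not modally definable.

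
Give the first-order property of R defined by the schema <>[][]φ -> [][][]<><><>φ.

This is a Sahlqvist (Geach-type) schema ◇^1□^2φ → □^3◇^3φ.
First-order correspondent: forall x forall y forall z ((xRy & x R^3 z) -> exists w (y R^2 w & z R^3 w)).

forall x forall y forall z ((xRy & x R^3 z) -> exists w (y R^2 w & z R^3 w))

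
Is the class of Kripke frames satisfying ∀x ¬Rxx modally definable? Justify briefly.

Not definable by any modal formula

Any modally definable frame class is closed under surjective bounded morphisms.
The 4-cycle (worlds s,t,u,v with s→t→u→v→s) is irreflexive, and the map sending every world to a single reflexive point • is a surjective bounded morphism (forth: every edge maps to (•,•); back: every world has a successor). So any modal formula valid on the 4-cycle is also valid on the reflexive point, which is not irreflexive.
So the class is not modally definable.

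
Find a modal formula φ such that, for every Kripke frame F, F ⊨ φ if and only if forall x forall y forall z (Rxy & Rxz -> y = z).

◇s → □s

This is partial functionality; the standard corresponding axiom is CD: ◇s → □s.
Suppose ◇s→□s is valid. Take Rxy, Rxz and set V(s)={y}. Then ◇s at x, so □s at x, so s at z, i.e. z=y.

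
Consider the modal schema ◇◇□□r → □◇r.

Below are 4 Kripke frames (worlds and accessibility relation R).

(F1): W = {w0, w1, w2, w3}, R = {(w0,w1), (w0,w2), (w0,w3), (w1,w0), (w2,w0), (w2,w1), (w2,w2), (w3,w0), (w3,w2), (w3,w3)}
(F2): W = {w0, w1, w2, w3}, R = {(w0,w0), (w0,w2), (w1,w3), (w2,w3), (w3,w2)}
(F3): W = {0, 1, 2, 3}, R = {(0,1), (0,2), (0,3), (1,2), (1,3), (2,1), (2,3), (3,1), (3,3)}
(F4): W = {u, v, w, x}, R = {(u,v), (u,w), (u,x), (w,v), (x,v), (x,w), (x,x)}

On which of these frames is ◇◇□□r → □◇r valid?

This is the axiom for a generalized confluence (Geach) condition; its first-order frame correspondent is ∀x ∀y ∀z ((xR²y ∧ xRz) → ∃w (yR²w ∧ zRw)).
(F1): fails — w0R²w1, w0Rw1 but no w with w1R²w and w1Rw.
(F2): fails — w0R²w2, w0Rw2 but no w with w2R²w and w2Rw.
(F3): condition met.
(F4): fails — uR²v, uRv but no t with vR²t and vRt.
Valid on: (F3).

(F3)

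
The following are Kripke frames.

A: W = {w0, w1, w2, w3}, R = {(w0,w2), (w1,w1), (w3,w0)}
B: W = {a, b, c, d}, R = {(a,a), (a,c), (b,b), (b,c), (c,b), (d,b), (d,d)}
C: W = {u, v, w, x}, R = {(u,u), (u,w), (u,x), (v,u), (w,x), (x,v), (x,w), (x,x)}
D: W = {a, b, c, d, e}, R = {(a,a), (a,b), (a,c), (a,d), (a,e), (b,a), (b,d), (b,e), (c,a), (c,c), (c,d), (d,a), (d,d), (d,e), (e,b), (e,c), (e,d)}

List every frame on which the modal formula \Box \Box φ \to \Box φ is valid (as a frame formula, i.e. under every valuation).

B, C

Frame correspondent (Sahlqvist): \forall x \forall y (Rxy \to \exists z (Rxz \wedge Rzy)) — i.e. density.
A: fails — Rw0w2 but no z with Rw0z and Rzw2.
B: ✓.
C: ✓.
D: fails — Reb but no z with Rez and Rzb.
Valid on: B, C.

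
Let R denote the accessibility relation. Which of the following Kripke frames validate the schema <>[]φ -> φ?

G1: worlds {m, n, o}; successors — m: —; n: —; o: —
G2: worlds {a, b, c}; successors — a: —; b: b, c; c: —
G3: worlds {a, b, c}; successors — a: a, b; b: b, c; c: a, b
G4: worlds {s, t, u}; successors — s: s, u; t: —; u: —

G1

Frame correspondent (Sahlqvist): forall x forall y (Rxy -> Ryx) — i.e. symmetry.
G1: satisfies the condition.
G2: fails — Rbc but not Rcb.
G3: fails — Rab but not Rba.
G4: fails — Rsu but not Rus.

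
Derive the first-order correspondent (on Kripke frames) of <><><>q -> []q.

forall x forall y forall z ((x R^3 y & xRz) -> exists w (y = w & z = w))

This is a Sahlqvist (Geach-type) schema ◇^3□^0q → □^1◇^0q.
Minimal-valuation argument: fix x; take any y with xR^3y and any z with xR^1z. Set V(q) to the set of worlds R-reachable from y in exactly 0 steps. Then □^0q holds at y, so the antecedent holds at x; validity forces ◇^0q at z, giving a w with zR^0w and yR^0w.
First-order correspondent: forall x forall y forall z ((x R^3 y & xRz) -> exists w (y = w & z = w)).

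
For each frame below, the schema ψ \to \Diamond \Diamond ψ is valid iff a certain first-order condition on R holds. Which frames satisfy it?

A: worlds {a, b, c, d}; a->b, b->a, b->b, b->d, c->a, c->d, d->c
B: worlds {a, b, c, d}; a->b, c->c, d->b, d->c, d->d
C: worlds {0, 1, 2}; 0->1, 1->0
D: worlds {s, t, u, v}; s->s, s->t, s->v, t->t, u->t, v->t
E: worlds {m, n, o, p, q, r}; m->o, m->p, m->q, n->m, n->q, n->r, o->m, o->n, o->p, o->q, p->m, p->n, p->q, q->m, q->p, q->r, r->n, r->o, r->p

The schema corresponds to a generalized confluence (Geach) condition: \forall x \exists w (x = w \wedge x R^2 w).
A: holds.
B: fails — at a but no w with a=w and aR²w.
C: fails — at 2 but no w with 2=w and 2R²w.
D: fails — at u but no w with u=w and uR²w.
E: holds.
Valid on: A, E.

A, E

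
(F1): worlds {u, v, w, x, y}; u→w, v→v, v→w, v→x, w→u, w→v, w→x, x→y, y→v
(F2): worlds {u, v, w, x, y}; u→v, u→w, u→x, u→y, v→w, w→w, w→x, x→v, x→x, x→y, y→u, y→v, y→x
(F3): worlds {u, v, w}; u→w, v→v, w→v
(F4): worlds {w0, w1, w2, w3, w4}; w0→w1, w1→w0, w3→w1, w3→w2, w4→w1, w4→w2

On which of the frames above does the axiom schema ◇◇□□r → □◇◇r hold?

(F1), (F2), (F3)

This is the axiom for a generalized confluence (Geach) condition; its first-order frame correspondent is ∀x ∀y ∀z ((xR²y ∧ xRz) → ∃w (yR²w ∧ zR²w)).
(F1): holds.
(F2): holds.
(F3): holds.
(F4): fails — w0R²w0, w0Rw1 but no w with w0R²w and w1R²w.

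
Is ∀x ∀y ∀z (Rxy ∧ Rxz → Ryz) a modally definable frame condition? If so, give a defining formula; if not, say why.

Yes — defined by ◇p → □◇p

This is a Sahlqvist condition; the 5 axiom ◇p → □◇p defines it.
Suppose ◇p→□◇p is valid. Take Rxy, Rxz and set V(p)={y}. Then ◇p at x, so □◇p at x, so ◇p at z, so some w with Rzw has p; w=y, i.e. Rzy. By symmetry of the argument, Ryz.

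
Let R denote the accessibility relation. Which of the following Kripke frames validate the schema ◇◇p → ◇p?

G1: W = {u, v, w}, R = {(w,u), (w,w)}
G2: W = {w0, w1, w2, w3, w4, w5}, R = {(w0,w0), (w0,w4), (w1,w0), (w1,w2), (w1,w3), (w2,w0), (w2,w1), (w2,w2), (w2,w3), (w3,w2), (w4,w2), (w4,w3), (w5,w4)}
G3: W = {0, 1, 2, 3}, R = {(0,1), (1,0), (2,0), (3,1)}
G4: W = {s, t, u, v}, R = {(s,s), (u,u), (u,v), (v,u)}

This is the axiom for transitivity; its first-order frame correspondent is ∀x ∀y ∀z (Rxy ∧ Ryz → Rxz).
G1: satisfies the condition.
G2: fails — Rw1w2 and Rw2w1 but not Rw1w1.
G3: fails — R01 and R10 but not R00.
G4: fails — Rvu and Ruv but not Rvv.

G1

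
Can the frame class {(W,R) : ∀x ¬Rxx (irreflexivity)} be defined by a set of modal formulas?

If a class were modally definable it would be closed under surjective bounded morphisms (Goldblatt–Thomason).
The 5-cycle (worlds w0,w1,w2,w3,w4 with w0→w1→w2→w3→w4→w0) is irreflexive, and the map sending every world to a single reflexive point • is a surjective bounded morphism (forth: every edge maps to (•,•); back: every world has a successor). So any modal formula valid on the 5-cycle is also valid on the reflexive point, which is not irreflexive.
Hence irreflexivity is not modally definable.

Not definable by any modal formula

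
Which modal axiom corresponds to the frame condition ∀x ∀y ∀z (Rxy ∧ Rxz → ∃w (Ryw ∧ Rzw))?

A defining formula is ◇□q → □◇q (the .2 axiom).
Suppose ◇□q→□◇q is valid. Take Rxy, Rxz and set V(q)={w : Ryw}. Then □q at y so ◇□q at x, so □◇q at x, so ◇q at z, giving w with Rzw and Ryw.

◇□q → □◇q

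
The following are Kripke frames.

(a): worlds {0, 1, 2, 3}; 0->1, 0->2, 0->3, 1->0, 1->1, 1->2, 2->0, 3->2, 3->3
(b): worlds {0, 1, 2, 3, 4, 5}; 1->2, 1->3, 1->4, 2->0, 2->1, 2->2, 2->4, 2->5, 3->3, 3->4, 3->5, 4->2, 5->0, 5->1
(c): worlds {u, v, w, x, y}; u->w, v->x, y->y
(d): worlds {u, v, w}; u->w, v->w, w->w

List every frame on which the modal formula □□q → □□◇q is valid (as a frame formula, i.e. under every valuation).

Frame correspondent (Sahlqvist): ∀x ∀z (xR²z → ∃w (xR²w ∧ zRw)) — i.e. a generalized confluence (Geach) condition.
(a): fails — 2R²2 but no w with 2R²w and 2Rw.
(b): fails — 1R²0 but no w with 1R²w and 0Rw.
(c): ✓.
(d): ✓.

(c), (d)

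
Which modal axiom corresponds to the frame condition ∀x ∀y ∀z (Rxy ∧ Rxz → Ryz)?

This is the Euclidean property; the standard corresponding axiom is 5: ◇r → □◇r.

◇r → □◇r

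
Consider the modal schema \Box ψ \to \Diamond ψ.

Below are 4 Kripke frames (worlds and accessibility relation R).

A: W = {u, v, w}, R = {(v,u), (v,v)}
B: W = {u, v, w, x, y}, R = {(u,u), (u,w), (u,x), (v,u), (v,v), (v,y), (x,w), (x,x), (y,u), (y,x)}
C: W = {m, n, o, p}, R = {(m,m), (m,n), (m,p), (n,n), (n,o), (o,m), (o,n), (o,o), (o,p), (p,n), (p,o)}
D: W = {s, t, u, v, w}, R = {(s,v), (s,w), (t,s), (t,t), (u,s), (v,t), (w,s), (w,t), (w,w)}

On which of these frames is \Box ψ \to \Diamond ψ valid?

Frame correspondent (Sahlqvist): \forall x \exists y Rxy — i.e. seriality.
A: fails — world u has no successor.
B: fails — world w has no successor.
C: holds.
D: holds.

C, D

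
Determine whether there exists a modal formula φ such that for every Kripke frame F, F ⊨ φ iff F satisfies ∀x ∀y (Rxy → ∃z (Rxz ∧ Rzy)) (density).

Yes: it is density, defined by the C4 schema □□r → □r.
Suppose □□r→□r is valid. Take Rxy and set V(r)={w : xR²w}. Then □□r at x, so □r at x, so r at y, i.e. ∃z(Rxz∧Rzy).

Definable; □□r → □r defines it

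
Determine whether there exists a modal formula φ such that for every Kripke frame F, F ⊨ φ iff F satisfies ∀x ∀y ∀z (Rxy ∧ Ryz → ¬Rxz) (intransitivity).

No

Any modally definable frame class is closed under surjective bounded morphisms.
The 3-cycle (worlds s,t,u with s→t→u→s) is intransitive. Mapping every world to a single reflexive point • is a surjective bounded morphism; the reflexive point is not intransitive (R••∧R•• but R••).
So the class is not modally definable.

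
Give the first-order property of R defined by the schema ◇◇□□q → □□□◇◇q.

This is a Sahlqvist (Geach-type) schema ◇^2□^2q → □^3◇^2q.
First-order correspondent: ∀x ∀y ∀z ((xR²y ∧ xR³z) → ∃w (yR²w ∧ zR²w)).

∀x ∀y ∀z ((xR²y ∧ xR³z) → ∃w (yR²w ∧ zR²w))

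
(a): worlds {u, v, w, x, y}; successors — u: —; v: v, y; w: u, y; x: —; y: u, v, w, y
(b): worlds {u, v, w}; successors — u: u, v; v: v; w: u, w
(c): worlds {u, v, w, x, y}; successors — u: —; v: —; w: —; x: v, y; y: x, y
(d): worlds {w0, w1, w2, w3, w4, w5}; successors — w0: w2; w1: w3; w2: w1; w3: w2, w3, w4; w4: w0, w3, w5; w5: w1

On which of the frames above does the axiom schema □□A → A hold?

This is the axiom for a generalized confluence (Geach) condition; its first-order frame correspondent is ∀x ∃w (xR²w ∧ x = w).
(a): fails — at u but no t with uR²t and u=t.
(b): holds.
(c): fails — at u but no t with uR²t and u=t.
(d): fails — at w0 but no w with w0R²w and w0=w.
Valid on: (b).

(b)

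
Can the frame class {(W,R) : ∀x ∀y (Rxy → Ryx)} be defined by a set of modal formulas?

Yes: it is symmetry, defined by the B schema r → □◇r.
Suppose r→□◇r is valid. Take Rxy and set V(r)={x}. Then r at x, so □◇r at x, so ◇r at y, so some z with Ryz has r; z=x, i.e. Ryx.

Yes, by r → □◇r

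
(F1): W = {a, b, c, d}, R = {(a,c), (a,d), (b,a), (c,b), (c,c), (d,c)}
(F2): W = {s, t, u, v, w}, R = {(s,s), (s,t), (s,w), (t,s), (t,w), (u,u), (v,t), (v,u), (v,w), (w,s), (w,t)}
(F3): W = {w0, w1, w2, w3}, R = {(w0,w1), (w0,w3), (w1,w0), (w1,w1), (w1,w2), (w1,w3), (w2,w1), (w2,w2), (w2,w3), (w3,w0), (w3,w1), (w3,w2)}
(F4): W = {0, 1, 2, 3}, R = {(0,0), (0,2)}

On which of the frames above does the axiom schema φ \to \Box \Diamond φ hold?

Frame correspondent (Sahlqvist): \forall x \forall y (Rxy \to Ryx) — i.e. symmetry.
(F1): fails — Rdc but not Rcd.
(F2): fails — Rvw but not Rwv.
(F3): condition met.
(F4): fails — R02 but not R20.

(F3)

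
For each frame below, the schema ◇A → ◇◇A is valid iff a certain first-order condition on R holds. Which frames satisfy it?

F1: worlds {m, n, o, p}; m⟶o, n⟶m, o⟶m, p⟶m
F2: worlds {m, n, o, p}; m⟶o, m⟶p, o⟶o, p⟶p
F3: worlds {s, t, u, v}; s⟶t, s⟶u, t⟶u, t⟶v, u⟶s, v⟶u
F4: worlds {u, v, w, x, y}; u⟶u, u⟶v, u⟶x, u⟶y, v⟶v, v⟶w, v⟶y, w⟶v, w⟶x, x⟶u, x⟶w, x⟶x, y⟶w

F2

The schema corresponds to a generalized confluence (Geach) condition: ∀x ∀y (xRy → ∃w (y = w ∧ xR²w)).
F1: fails — mRo but no w with o=w and mR²w.
F2: ✓.
F3: fails — sRt but no w with t=w and sR²w.
F4: fails — yRw but no t with w=t and yR²t.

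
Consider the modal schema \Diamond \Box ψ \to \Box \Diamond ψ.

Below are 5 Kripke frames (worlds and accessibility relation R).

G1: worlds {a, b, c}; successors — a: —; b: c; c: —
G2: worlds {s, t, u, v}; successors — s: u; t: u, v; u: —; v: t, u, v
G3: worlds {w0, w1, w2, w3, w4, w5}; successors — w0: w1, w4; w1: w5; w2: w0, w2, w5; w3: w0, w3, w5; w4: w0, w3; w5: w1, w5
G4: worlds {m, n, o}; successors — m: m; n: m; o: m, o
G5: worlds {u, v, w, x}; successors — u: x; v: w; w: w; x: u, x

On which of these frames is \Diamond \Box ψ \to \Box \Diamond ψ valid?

G4, G5

The schema corresponds to convergence: \forall x \forall y \forall z (Rxy \wedge Rxz \to \exists w (Ryw \wedge Rzw)).
G1: fails — Rbc and Rbc but c and c have no common successor.
G2: fails — Rsu and Rsu but u and u have no common successor.
G3: fails — Rw0w4 and Rw0w1 but w4 and w1 have no common successor.
G4: ✓.
G5: ✓.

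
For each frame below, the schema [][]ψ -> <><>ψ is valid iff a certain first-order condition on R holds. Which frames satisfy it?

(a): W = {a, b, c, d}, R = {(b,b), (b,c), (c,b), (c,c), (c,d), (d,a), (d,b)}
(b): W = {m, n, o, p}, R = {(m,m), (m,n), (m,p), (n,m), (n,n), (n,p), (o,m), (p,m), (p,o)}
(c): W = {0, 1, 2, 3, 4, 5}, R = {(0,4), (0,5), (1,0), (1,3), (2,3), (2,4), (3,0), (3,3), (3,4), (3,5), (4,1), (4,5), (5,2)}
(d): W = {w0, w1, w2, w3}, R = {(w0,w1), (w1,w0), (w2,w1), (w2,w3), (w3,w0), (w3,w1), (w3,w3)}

The schema corresponds to a generalized confluence (Geach) condition: forall x exists w (x R^2 w & x R^2 w).
(a): fails — at a but no w with aR²w and aR²w.
(b): ✓.
(c): ✓.
(d): ✓.

(b), (c), (d)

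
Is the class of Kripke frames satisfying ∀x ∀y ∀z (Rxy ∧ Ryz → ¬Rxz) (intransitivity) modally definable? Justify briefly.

No

If a class were modally definable it would be closed under surjective bounded morphisms (Goldblatt–Thomason).
The 3-cycle (worlds a,b,c with a→b→c→a) is intransitive. Mapping every world to a single reflexive point • is a surjective bounded morphism; the reflexive point is not intransitive (R••∧R•• but R••).
So the class is not modally definable.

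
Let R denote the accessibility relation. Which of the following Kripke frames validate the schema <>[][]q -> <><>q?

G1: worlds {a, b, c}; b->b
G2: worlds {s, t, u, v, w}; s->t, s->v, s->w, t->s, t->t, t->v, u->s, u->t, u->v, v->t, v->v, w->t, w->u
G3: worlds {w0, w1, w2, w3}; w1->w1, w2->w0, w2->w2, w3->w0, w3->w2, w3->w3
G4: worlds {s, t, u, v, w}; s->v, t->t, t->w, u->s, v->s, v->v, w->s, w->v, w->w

This is the axiom for a generalized confluence (Geach) condition; its first-order frame correspondent is forall x forall y (xRy -> exists w (y R^2 w & x R^2 w)).
G1: condition met.
G2: condition met.
G3: fails — w2Rw0 but no w with w0R²w and w2R²w.
G4: condition met.
Valid on: G1, G2, G4.

G1, G2, G4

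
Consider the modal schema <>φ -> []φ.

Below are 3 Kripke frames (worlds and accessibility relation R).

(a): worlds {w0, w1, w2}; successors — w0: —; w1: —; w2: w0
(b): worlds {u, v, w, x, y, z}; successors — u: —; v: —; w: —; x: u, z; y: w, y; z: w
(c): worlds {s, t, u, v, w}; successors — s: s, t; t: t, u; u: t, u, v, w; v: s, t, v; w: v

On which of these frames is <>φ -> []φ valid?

Frame correspondent (Sahlqvist): forall x forall y forall z (Rxy & Rxz -> y = z) — i.e. partial functionality.
(a): condition met.
(b): fails — x sees both u and z.
(c): fails — s sees both s and t.
Valid on: (a).

(a)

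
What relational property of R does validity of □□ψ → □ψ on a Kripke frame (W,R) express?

density: ∀x ∀y (Rxy → ∃z (Rxz ∧ Rzy))

Suppose □□ψ→□ψ is valid. Take Rxy and set V(ψ)={w : xR²w}. Then □□ψ at x, so □ψ at x, so ψ at y, i.e. ∃z(Rxz∧Rzy).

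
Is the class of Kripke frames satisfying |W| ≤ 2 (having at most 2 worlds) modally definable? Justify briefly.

No

Modal frame validity is preserved under disjoint unions.
Any modal formula valid on each of 3 disjoint one-world frames is valid on their disjoint union (validity is preserved under disjoint unions). Each one-world frame has |W|=1≤2, but the union has |W|=3.
Hence having at most 2 worlds is not modally definable.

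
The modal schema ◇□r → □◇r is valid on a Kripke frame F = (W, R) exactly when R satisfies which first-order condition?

This is the .2 axiom.
It corresponds to convergence: ∀x ∀y ∀z (Rxy ∧ Rxz → ∃w (Ryw ∧ Rzw)).

Convergence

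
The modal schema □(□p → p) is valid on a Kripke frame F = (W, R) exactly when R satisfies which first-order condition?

Suppose □(□p→p) is valid. Take Rxy and set V(p)={w : Ryw}. Then at y, □p holds; since □(□p→p) at x, □p→p at y, so p at y, i.e. Ryy.
Conversely, on a frame with shift-reflexivity the schema holds at every world under every valuation.
Frame condition: ∀x ∀y (Rxy → Ryy).

shift-reflexivity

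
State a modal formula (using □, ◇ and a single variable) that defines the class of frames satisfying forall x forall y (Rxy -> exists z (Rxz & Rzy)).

A defining formula is □□p → □p (the C4 axiom).
Suppose □□p→□p is valid. Take Rxy and set V(p)={w : xR²w}. Then □□p at x, so □p at x, so p at y, i.e. ∃z(Rxz∧Rzy).

□□p → □p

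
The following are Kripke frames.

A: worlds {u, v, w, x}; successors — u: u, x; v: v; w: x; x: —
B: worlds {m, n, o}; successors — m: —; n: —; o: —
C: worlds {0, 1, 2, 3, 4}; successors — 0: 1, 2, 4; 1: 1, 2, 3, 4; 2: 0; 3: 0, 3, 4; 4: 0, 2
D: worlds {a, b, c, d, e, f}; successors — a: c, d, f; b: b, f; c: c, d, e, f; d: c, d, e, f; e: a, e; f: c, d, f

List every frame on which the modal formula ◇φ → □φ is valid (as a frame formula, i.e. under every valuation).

B

The schema corresponds to partial functionality: ∀x ∀y ∀z (Rxy ∧ Rxz → y = z).
A: fails — u sees both u and x.
B: holds.
C: fails — 0 sees both 1 and 2.
D: fails — a sees both c and d.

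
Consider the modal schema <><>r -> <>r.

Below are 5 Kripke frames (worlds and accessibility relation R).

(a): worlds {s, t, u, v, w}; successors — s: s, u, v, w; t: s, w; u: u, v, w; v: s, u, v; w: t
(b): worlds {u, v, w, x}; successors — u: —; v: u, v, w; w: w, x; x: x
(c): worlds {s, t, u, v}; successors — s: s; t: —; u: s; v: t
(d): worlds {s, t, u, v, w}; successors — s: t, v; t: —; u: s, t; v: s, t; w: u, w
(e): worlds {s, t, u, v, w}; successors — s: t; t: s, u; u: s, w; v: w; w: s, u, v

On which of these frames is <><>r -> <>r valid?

This is the axiom for transitivity; its first-order frame correspondent is forall x forall y forall z (Rxy & Ryz -> Rxz).
(a): fails — Ruv and Rvs but not Rus.
(b): fails — Rvw and Rwx but not Rvx.
(c): ✓.
(d): fails — Rwu and Rut but not Rwt.
(e): fails — Ruw and Rwu but not Ruu.
Valid on: (c).

(c)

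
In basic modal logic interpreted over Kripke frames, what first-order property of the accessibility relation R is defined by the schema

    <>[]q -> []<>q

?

convergence

Suppose ◇□q→□◇q is valid. Take Rxy, Rxz and set V(q)={w : Ryw}. Then □q at y so ◇□q at x, so □◇q at x, so ◇q at z, giving w with Rzw and Ryw.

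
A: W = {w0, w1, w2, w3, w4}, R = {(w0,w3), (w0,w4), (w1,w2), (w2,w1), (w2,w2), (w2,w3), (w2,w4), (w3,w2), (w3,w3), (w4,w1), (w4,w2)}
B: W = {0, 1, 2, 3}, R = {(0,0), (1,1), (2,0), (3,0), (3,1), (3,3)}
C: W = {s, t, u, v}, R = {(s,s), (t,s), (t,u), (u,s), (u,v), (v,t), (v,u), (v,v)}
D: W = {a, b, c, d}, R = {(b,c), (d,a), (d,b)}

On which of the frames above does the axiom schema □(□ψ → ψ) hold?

B

The schema corresponds to shift-reflexivity: ∀x ∀y (Rxy → Ryy).
A: fails — Rw0w4 but not Rw4w4.
B: holds.
C: fails — Rvt but not Rtt.
D: fails — Rdb but not Rbb.
Valid on: B.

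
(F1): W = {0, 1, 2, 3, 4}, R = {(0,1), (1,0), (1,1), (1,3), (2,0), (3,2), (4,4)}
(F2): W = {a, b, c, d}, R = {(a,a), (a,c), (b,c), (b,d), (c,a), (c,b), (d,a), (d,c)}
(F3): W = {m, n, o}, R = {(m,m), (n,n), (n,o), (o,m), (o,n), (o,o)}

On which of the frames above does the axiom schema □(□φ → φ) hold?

(F3)

This is the axiom for shift-reflexivity; its first-order frame correspondent is ∀x ∀y (Rxy → Ryy).
(F1): fails — R10 but not R00.
(F2): fails — Rbc but not Rcc.
(F3): holds.
Valid on: (F3).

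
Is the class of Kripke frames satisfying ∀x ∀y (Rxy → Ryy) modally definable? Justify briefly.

The condition is shift-reflexivity. A defining modal formula is □(□q → q).
Suppose □(□q→q) is valid. Take Rxy and set V(q)={w : Ryw}. Then at y, □q holds; since □(□q→q) at x, □q→q at y, so q at y, i.e. Ryy.

Yes, by □(□q → q)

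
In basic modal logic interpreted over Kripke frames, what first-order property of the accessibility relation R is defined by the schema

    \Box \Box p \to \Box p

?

Suppose □□p→□p is valid. Take Rxy and set V(p)={w : xR²w}. Then □□p at x, so □p at x, so p at y, i.e. ∃z(Rxz∧Rzy).

Density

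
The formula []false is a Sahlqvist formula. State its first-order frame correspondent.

emptiness of R: forall x forall y ~Rxy

□⊥ is valid iff no world has any successor (otherwise □⊥ fails at any world with one).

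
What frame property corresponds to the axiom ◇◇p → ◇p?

This is frame-equivalent to □p → □□p (substitute ¬p for p and contrapose).
Suppose □p→□□p is valid. Take Rxy, Ryz and set V(p)={w : Rxw}. Then □p at x, so □□p at x, so □p at y, so p at z, i.e. Rxz.

transitivity: ∀x ∀y ∀z (Rxy ∧ Ryz → Rxz)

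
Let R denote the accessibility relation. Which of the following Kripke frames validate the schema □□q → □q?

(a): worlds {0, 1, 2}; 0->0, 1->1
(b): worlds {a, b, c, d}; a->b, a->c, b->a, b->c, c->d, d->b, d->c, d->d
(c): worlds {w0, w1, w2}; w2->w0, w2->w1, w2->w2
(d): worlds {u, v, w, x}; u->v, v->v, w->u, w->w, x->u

Frame correspondent (Sahlqvist): ∀x ∀y (Rxy → ∃z (Rxz ∧ Rzy)) — i.e. density.
(a): holds.
(b): fails — Rab but no z with Raz and Rzb.
(c): holds.
(d): fails — Rxu but no z with Rxz and Rzu.

(a), (c)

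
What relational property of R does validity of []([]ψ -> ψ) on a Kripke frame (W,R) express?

Shift-reflexivity

Suppose □(□ψ→ψ) is valid. Take Rxy and set V(ψ)={w : Ryw}. Then at y, □ψ holds; since □(□ψ→ψ) at x, □ψ→ψ at y, so ψ at y, i.e. Ryy.
The converse is a direct semantic check.
So the correspondent is shift-reflexivity.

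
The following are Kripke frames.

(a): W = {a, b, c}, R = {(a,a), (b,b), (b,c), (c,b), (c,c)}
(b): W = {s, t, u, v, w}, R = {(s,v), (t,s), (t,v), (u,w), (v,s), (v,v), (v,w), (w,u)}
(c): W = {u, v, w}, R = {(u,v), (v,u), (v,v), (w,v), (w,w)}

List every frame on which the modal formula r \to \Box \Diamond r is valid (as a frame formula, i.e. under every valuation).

This is the axiom for symmetry; its first-order frame correspondent is \forall x \forall y (Rxy \to Ryx).
(a): ✓.
(b): fails — Rtv but not Rvt.
(c): fails — Rwv but not Rvw.
Valid on: (a).

(a)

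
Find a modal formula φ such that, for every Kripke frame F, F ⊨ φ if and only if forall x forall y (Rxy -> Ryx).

ψ → □◇ψ

The condition is symmetry. The B schema ψ → □◇ψ defines it.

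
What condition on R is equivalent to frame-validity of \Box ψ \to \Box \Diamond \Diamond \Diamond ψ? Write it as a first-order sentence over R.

\forall x \forall z (xRz \to \exists w (xRw \wedge z R^3 w))

This is a Sahlqvist (Geach-type) schema ◇^0□^1ψ → □^1◇^3ψ.
Minimal-valuation argument: fix x; take any y with xR^0y and any z with xR^1z. Set V(ψ) to the set of worlds R-reachable from y in exactly 1 step. Then □^1ψ holds at y, so the antecedent holds at x; validity forces ◇^3ψ at z, giving a w with zR^3w and yR^1w.
First-order correspondent: \forall x \forall z (xRz \to \exists w (xRw \wedge z R^3 w)).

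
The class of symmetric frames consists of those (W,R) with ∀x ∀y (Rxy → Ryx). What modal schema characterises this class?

A defining formula is p → □◇p (the B axiom).
Suppose p→□◇p is valid. Take Rxy and set V(p)={x}. Then p at x, so □◇p at x, so ◇p at y, so some z with Ryz has p; z=x, i.e. Ryx.

p → □◇p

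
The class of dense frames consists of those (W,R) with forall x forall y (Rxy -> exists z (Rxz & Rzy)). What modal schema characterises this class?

The condition is density. The C4 schema □□r → □r defines it.
Suppose □□r→□r is valid. Take Rxy and set V(r)={w : xR²w}. Then □□r at x, so □r at x, so r at y, i.e. ∃z(Rxz∧Rzy).

□□r → □r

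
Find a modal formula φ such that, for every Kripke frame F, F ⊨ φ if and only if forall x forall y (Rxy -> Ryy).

□(□ψ → ψ)

A defining formula is □(□ψ → ψ) (the T□ axiom).
Suppose □(□ψ→ψ) is valid. Take Rxy and set V(ψ)={w : Ryw}. Then at y, □ψ holds; since □(□ψ→ψ) at x, □ψ→ψ at y, so ψ at y, i.e. Ryy.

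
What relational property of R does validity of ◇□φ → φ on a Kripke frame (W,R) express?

Symmetry

Replacing φ by ¬φ and contraposing gives the equivalent schema φ → □◇φ.
Suppose φ→□◇φ is valid. Take Rxy and set V(φ)={x}. Then φ at x, so □◇φ at x, so ◇φ at y, so some z with Ryz has φ; z=x, i.e. Ryx.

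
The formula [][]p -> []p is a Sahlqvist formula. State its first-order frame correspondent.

Suppose □□p→□p is valid. Take Rxy and set V(p)={w : xR²w}. Then □□p at x, so □p at x, so p at y, i.e. ∃z(Rxz∧Rzy).
Conversely, any frame satisfying forall x forall y (Rxy -> exists z (Rxz & Rzy)) validates the schema.
So the correspondent is density.

density: forall x forall y (Rxy -> exists z (Rxz & Rzy))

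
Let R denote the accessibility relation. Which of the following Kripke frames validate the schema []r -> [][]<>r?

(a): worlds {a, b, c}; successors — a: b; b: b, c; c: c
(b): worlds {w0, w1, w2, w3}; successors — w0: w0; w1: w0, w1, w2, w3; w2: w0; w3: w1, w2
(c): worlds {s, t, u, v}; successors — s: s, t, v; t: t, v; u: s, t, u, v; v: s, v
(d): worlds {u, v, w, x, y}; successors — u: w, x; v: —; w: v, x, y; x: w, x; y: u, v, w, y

The schema corresponds to a generalized confluence (Geach) condition: forall x forall z (x R^2 z -> exists w (xRw & zRw)).
(a): fails — aR²c but no w with aRw and cRw.
(b): fails — w3R²w0 but no w with w3Rw and w0Rw.
(c): condition met.
(d): fails — uR²v but no t with uRt and vRt.

(c)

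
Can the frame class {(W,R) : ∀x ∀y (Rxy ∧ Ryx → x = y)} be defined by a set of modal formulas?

Modal frame validity is preserved under surjective bounded morphisms.
The 6-cycle (worlds 0,1,2,3,4,5 with 0→1→2→3→4→5→0) is antisymmetric. Sending even-indexed worlds to s and odd-indexed worlds to t is a surjective bounded morphism onto the two-world frame with s↔t, which is not antisymmetric.
So the class is not modally definable.

Not modally definable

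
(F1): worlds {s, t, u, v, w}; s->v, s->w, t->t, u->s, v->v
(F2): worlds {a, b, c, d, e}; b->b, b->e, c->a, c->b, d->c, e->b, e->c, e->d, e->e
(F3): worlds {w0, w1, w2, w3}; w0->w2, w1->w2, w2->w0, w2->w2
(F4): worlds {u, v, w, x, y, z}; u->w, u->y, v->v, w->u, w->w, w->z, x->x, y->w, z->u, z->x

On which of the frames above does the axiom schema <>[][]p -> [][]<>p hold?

(F3)

Frame correspondent (Sahlqvist): forall x forall y forall z ((xRy & x R^2 z) -> exists w (y R^2 w & zRw)) — i.e. a generalized confluence (Geach) condition.
(F1): fails — sRw, sR²v but no w* with wR²w* and vRw*.
(F2): fails — cRa, cR²b but no w with aR²w and bRw.
(F3): holds.
(F4): fails — wRu, wR²x but no t with uR²t and xRt.
Valid on: (F3).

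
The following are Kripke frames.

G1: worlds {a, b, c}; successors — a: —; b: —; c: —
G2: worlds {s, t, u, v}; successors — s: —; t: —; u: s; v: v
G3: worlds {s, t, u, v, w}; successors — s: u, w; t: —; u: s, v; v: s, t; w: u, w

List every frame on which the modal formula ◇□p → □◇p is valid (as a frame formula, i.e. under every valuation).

The schema corresponds to convergence: ∀x ∀y ∀z (Rxy ∧ Rxz → ∃w (Ryw ∧ Rzw)).
G1: satisfies the condition.
G2: fails — Rus and Rus but s and s have no common successor.
G3: fails — Rsw and Rsu but w and u have no common successor.

G1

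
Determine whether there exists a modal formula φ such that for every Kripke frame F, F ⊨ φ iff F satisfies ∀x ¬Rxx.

If a class were modally definable it would be closed under surjective bounded morphisms (Goldblatt–Thomason).
The 4-cycle (worlds a,b,c,d with a→b→c→d→a) is irreflexive, and the map sending every world to a single reflexive point • is a surjective bounded morphism (forth: every edge maps to (•,•); back: every world has a successor). So any modal formula valid on the 4-cycle is also valid on the reflexive point, which is not irreflexive.
Hence irreflexivity is not modally definable.

Not modally definable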